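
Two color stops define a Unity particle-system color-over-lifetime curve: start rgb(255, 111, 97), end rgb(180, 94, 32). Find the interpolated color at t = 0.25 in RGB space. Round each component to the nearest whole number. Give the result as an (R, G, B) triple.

(236, 107, 81)

R = 255 + 0.25 × (180 − 255) = 255 + 0.25 × -75 = 236.25 → 236
G = 111 + 0.25 × (94 − 111) = 111 + 0.25 × -17 = 106.75 → 107
B = 97 + 0.25 × (32 − 97) = 97 + 0.25 × -65 = 80.75 → 81
So the blended color is (236, 107, 81), about #ec6b51.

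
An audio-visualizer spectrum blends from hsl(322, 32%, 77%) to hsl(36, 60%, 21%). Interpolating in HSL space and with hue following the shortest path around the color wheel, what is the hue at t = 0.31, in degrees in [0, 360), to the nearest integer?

345

Hue: 36 − 322 = -286°, but |-286| > 180 so the shorter arc goes the other way: Δh = -286 + 360 = 74°.
H = 322 + 0.31 × (74) = 344.94 → 345°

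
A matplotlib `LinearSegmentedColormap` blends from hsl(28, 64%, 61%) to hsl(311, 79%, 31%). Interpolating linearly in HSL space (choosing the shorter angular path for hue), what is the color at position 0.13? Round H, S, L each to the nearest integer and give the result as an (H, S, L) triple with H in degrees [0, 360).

Hue: 311 − 28 = 283°, but |283| > 180 so the shorter arc goes the other way: Δh = 283 − 360 = -77°.
H = 28 + 0.13 × (-77) = 17.99 → 18°
S = 64 + 0.13 × (79 − 64) = 65.95 → 66%
L = 61 + 0.13 × (31 − 61) = 57.1 → 57%

(18, 66, 57)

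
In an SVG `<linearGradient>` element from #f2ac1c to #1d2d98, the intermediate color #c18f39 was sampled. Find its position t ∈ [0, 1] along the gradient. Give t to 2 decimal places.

0.23

Invert the lerp on the R channel (largest span, 213): t = (193 − 242) / (29 − 242) = -49/-213 = 0.23005.
Check on G: (143 − 172)/(45 − 172) = 0.2283 ✓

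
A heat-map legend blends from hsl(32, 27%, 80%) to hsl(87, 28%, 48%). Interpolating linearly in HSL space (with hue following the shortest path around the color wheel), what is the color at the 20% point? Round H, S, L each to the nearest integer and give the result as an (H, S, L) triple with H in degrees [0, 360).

(43, 27, 74)

Hue arc: Δh = 87 − 32 = 55° (|Δh| ≤ 180, already the shorter path).
H = 32 + 0.2 × (55) = 43 → 43°
S = 27 + 0.2 × (28 − 27) = 27.2 → 27%
L = 80 + 0.2 × (48 − 80) = 73.6 → 74%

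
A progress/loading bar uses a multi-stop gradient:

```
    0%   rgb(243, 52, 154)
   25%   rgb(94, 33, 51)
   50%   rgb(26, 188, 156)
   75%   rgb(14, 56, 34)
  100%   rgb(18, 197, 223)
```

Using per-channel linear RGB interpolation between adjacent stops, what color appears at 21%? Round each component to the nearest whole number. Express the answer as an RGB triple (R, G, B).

(118, 36, 67)

21% lies between the 0% and 25% stops, so the local fraction is t = (21 − 0)/(25 − 0) = 21/25 ≈ 0.84.
R = 243 + 0.84 × (94 − 243) = 117.84 → 118
G = 52 + 0.84 × (33 − 52) = 36.04 → 36
B = 154 + 0.84 × (51 − 154) = 67.48 → 67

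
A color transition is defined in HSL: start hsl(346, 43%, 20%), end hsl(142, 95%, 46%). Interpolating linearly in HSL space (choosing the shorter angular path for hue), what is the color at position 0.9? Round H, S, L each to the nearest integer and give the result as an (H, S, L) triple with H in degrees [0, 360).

Hue: 142 − 346 = -204°, but |-204| > 180 so the shorter arc goes the other way: Δh = -204 + 360 = 156°.
H = 346 + 0.9 × (156) = 486.4 → 486 → 486 mod 360 = 126°
S = 43 + 0.9 × (95 − 43) = 89.8 → 90%
L = 20 + 0.9 × (46 − 20) = 43.4 → 43%

(126, 90, 43)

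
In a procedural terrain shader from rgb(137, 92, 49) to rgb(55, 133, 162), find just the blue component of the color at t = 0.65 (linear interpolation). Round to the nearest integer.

122

B = 49 + 0.65 × (162 − 49) = 122.45 → 122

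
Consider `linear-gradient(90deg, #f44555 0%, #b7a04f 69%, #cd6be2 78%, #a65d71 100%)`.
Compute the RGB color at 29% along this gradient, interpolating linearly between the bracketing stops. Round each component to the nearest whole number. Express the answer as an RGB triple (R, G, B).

29% lies between the 0% and 69% stops, so the local fraction is t = (29 − 0)/(69 − 0) = 29/69 ≈ 0.4203.
#f44555 → (244, 69, 85); #b7a04f → (183, 160, 79).
R = 244 + 0.4203 × (183 − 244) = 218.362 → 218
G = 69 + 0.4203 × (160 − 69) = 107.247 → 107
B = 85 + 0.4203 × (79 − 85) = 82.478 → 82

(218, 107, 82)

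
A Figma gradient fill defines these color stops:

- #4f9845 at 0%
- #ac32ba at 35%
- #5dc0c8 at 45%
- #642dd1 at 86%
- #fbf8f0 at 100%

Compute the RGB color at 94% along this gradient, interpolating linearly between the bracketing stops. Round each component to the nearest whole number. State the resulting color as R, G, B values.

94% lies between the 86% and 100% stops, so the local fraction is t = (94 − 86)/(100 − 86) = 8/14 ≈ 0.5714.
#642dd1 → (100, 45, 209); #fbf8f0 → (251, 248, 240).
R = 100 + 0.5714 × (251 − 100) = 186.281 → 186
G = 45 + 0.5714 × (248 − 45) = 160.994 → 161
B = 209 + 0.5714 × (240 − 209) = 226.713 → 227

(186, 161, 227)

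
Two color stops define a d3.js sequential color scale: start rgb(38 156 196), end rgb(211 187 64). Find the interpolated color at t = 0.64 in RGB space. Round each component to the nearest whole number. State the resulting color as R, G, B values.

R = 38 + 0.64 × (211 − 38) = 38 + 0.64 × 173 = 148.72 → 149
G = 156 + 0.64 × (187 − 156) = 156 + 0.64 × 31 = 175.84 → 176
B = 196 + 0.64 × (64 − 196) = 196 + 0.64 × -132 = 111.52 → 112

(149, 176, 112)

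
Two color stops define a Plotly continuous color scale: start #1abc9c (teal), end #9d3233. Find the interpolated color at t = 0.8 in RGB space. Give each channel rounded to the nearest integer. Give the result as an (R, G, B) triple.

(131, 78, 72)

#1abc9c → (26, 188, 156); #9d3233 → (157, 50, 51).
R = 26 + 0.8 × (157 − 26) = 26 + 0.8 × 131 = 130.8 → 131
G = 188 + 0.8 × (50 − 188) = 188 + 0.8 × -138 = 77.6 → 78
B = 156 + 0.8 × (51 − 156) = 156 + 0.8 × -105 = 72 → 72
So the blended color is (131, 78, 72), about #834e48.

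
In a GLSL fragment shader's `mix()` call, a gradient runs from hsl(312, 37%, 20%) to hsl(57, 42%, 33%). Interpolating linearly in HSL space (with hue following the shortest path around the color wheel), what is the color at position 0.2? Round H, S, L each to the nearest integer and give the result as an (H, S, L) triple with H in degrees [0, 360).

(333, 38, 23)

Hue: 57 − 312 = -255°, but |-255| > 180 so the shorter arc goes the other way: Δh = -255 + 360 = 105°.
H = 312 + 0.2 × (105) = 333 → 333°
S = 37 + 0.2 × (42 − 37) = 38 → 38%
L = 20 + 0.2 × (33 − 20) = 22.6 → 23%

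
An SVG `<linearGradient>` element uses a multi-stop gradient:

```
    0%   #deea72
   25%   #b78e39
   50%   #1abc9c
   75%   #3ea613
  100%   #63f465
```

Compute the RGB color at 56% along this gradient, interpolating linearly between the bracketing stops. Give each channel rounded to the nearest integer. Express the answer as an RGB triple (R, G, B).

(35, 183, 123)

56% lies between the 50% and 75% stops, so the local fraction is t = (56 − 50)/(75 − 50) = 6/25 ≈ 0.24.
#1abc9c → (26, 188, 156); #3ea613 → (62, 166, 19).
R = 26 + 0.24 × (62 − 26) = 34.64 → 35
G = 188 + 0.24 × (166 − 188) = 182.72 → 183
B = 156 + 0.24 × (19 − 156) = 123.12 → 123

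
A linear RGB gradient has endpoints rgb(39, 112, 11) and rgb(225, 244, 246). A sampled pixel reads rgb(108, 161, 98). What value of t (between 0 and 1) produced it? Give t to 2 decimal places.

Invert the lerp on the B channel (largest span, 235): t = (98 − 11) / (246 − 11) = 87/235 = 0.37021.
Check on R: (108 − 39)/(225 − 39) = 0.371 ✓

0.37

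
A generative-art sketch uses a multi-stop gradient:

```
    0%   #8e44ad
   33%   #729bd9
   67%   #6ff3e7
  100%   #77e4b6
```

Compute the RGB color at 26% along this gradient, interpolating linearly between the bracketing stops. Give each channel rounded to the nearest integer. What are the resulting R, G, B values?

(120, 137, 208)

26% lies between the 0% and 33% stops, so the local fraction is t = (26 − 0)/(33 − 0) = 26/33 ≈ 0.7879.
#8e44ad → (142, 68, 173); #729bd9 → (114, 155, 217).
R = 142 + 0.7879 × (114 − 142) = 119.939 → 120
G = 68 + 0.7879 × (155 − 68) = 136.547 → 137
B = 173 + 0.7879 × (217 − 173) = 207.668 → 208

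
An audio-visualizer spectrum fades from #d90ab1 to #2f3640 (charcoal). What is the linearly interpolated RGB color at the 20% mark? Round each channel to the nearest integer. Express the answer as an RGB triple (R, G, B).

(183, 19, 154)

#d90ab1 → (217, 10, 177); #2f3640 → (47, 54, 64).
20% corresponds to t = 0.2.
R = 217 + 0.2 × (47 − 217) = 217 + 0.2 × -170 = 183 → 183
G = 10 + 0.2 × (54 − 10) = 10 + 0.2 × 44 = 18.8 → 19
B = 177 + 0.2 × (64 − 177) = 177 + 0.2 × -113 = 154.4 → 154
So the blended color is (183, 19, 154), about #b7139a.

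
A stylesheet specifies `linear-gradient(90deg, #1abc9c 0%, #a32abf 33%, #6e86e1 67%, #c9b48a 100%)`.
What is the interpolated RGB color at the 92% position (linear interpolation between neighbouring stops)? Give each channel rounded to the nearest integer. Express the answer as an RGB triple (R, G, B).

92% lies between the 67% and 100% stops, so the local fraction is t = (92 − 67)/(100 − 67) = 25/33 ≈ 0.7576.
#6e86e1 → (110, 134, 225); #c9b48a → (201, 180, 138).
R = 110 + 0.7576 × (201 − 110) = 178.942 → 179
G = 134 + 0.7576 × (180 − 134) = 168.85 → 169
B = 225 + 0.7576 × (138 − 225) = 159.089 → 159

(179, 169, 159)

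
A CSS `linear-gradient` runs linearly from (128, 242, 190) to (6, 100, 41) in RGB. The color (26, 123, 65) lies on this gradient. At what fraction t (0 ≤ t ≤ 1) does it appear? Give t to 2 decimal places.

0.84

Invert the lerp on the B channel (largest span, 149): t = (65 − 190) / (41 − 190) = -125/-149 = 0.83893.
Check on R: (26 − 128)/(6 − 128) = 0.8361 ✓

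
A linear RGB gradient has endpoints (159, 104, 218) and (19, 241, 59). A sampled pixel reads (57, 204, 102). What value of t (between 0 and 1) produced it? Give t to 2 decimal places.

Invert the lerp on the B channel (largest span, 159): t = (102 − 218) / (59 − 218) = -116/-159 = 0.72956.
Check on R: (57 − 159)/(19 − 159) = 0.7286 ✓

0.73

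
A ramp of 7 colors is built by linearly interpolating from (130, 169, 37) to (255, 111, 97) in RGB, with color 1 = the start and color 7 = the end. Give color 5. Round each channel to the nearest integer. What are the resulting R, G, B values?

(213, 130, 77)

With 7 swatches and endpoints inclusive, swatch 5 sits at t = (5 − 1)/(7 − 1) = 4/6 ≈ 0.6667.
R = 130 + 0.6667 × (255 − 130) = 213.337 → 213
G = 169 + 0.6667 × (111 − 169) = 130.331 → 130
B = 37 + 0.6667 × (97 − 37) = 77.002 → 77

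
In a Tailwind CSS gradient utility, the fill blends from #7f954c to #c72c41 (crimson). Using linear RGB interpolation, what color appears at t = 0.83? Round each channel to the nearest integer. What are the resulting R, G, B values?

#7f954c → (127, 149, 76); #c72c41 → (199, 44, 65).
R = 127 + 0.83 × (199 − 127) = 127 + 0.83 × 72 = 186.76 → 187
G = 149 + 0.83 × (44 − 149) = 149 + 0.83 × -105 = 61.85 → 62
B = 76 + 0.83 × (65 − 76) = 76 + 0.83 × -11 = 66.87 → 67

(187, 62, 67)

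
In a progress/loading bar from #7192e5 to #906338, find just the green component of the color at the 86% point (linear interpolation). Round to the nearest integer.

106

G₁ = 146 (from #7192e5), G₂ = 99 (from #906338).
G = 146 + 0.86 × (99 − 146) = 105.58 → 106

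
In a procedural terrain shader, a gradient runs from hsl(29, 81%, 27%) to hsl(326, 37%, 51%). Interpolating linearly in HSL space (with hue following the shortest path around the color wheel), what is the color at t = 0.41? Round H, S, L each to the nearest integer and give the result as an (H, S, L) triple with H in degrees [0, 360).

Hue: 326 − 29 = 297°, but |297| > 180 so the shorter arc goes the other way: Δh = 297 − 360 = -63°.
H = 29 + 0.41 × (-63) = 3.17 → 3°
S = 81 + 0.41 × (37 − 81) = 62.96 → 63%
L = 27 + 0.41 × (51 − 27) = 36.84 → 37%

(3, 63, 37)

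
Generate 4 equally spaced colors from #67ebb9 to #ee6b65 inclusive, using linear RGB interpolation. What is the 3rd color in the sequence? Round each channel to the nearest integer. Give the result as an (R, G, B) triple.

With 4 swatches and endpoints inclusive, swatch 3 sits at t = (3 − 1)/(4 − 1) = 2/3 ≈ 0.6667.
#67ebb9 → (103, 235, 185); #ee6b65 → (238, 107, 101).
R = 103 + 0.6667 × (238 − 103) = 193.005 → 193
G = 235 + 0.6667 × (107 − 235) = 149.662 → 150
B = 185 + 0.6667 × (101 − 185) = 128.997 → 129

(193, 150, 129)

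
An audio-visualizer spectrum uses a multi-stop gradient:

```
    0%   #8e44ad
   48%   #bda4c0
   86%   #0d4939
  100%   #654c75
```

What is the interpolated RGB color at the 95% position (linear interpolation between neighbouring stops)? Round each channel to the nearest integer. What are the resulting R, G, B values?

(70, 75, 96)

95% lies between the 86% and 100% stops, so the local fraction is t = (95 − 86)/(100 − 86) = 9/14 ≈ 0.6429.
#0d4939 → (13, 73, 57); #654c75 → (101, 76, 117).
R = 13 + 0.6429 × (101 − 13) = 69.575 → 70
G = 73 + 0.6429 × (76 − 73) = 74.929 → 75
B = 57 + 0.6429 × (117 − 57) = 95.574 → 96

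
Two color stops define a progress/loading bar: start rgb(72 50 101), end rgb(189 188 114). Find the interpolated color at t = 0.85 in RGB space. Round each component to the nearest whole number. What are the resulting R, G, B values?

R = 72 + 0.85 × (189 − 72) = 72 + 0.85 × 117 = 171.45 → 171
G = 50 + 0.85 × (188 − 50) = 50 + 0.85 × 138 = 167.3 → 167
B = 101 + 0.85 × (114 − 101) = 101 + 0.85 × 13 = 112.05 → 112

(171, 167, 112)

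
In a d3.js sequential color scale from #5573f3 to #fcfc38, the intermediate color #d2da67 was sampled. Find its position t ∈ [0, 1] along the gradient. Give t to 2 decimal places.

0.75

Invert the lerp on the B channel (largest span, 187): t = (103 − 243) / (56 − 243) = -140/-187 = 0.74866.
Check on R: (210 − 85)/(252 − 85) = 0.7485 ✓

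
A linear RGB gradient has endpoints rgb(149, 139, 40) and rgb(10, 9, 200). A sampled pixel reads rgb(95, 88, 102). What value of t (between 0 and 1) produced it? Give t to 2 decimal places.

Invert the lerp on the B channel (largest span, 160): t = (102 − 40) / (200 − 40) = 62/160 = 0.3875.
Check on R: (95 − 149)/(10 − 149) = 0.3885 ✓

0.39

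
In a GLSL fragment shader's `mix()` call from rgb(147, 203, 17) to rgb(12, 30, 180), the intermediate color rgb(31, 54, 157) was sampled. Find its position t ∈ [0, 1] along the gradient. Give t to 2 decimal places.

0.86

Invert the lerp on the G channel (largest span, 173): t = (54 − 203) / (30 − 203) = -149/-173 = 0.86127.
Check on R: (31 − 147)/(12 − 147) = 0.8593 ✓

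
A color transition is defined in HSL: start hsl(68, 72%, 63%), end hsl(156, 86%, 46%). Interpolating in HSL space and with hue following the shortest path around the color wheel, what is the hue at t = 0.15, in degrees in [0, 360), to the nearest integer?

81

Hue arc: Δh = 156 − 68 = 88° (|Δh| ≤ 180, already the shorter path).
H = 68 + 0.15 × (88) = 81.2 → 81°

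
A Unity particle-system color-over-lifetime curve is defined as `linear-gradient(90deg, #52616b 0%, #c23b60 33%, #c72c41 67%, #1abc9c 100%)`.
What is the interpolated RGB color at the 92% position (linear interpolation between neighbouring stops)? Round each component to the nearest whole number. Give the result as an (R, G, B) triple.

(68, 153, 134)

92% lies between the 67% and 100% stops, so the local fraction is t = (92 − 67)/(100 − 67) = 25/33 ≈ 0.7576.
#c72c41 → (199, 44, 65); #1abc9c → (26, 188, 156).
R = 199 + 0.7576 × (26 − 199) = 67.935 → 68
G = 44 + 0.7576 × (188 − 44) = 153.094 → 153
B = 65 + 0.7576 × (156 − 65) = 133.942 → 134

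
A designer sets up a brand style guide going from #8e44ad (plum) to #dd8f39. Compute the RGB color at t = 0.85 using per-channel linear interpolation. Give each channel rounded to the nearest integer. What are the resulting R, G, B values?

(209, 132, 74)

#8e44ad → (142, 68, 173); #dd8f39 → (221, 143, 57).
R = 142 + 0.85 × (221 − 142) = 142 + 0.85 × 79 = 209.15 → 209
G = 68 + 0.85 × (143 − 68) = 68 + 0.85 × 75 = 131.75 → 132
B = 173 + 0.85 × (57 − 173) = 173 + 0.85 × -116 = 74.4 → 74
So the blended color is (209, 132, 74), about #d1844a.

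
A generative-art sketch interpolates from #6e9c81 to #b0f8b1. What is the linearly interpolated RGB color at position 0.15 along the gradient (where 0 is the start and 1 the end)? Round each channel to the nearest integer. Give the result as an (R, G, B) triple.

(120, 170, 136)

#6e9c81 → (110, 156, 129); #b0f8b1 → (176, 248, 177).
R = 110 + 0.15 × (176 − 110) = 110 + 0.15 × 66 = 119.9 → 120
G = 156 + 0.15 × (248 − 156) = 156 + 0.15 × 92 = 169.8 → 170
B = 129 + 0.15 × (177 − 129) = 129 + 0.15 × 48 = 136.2 → 136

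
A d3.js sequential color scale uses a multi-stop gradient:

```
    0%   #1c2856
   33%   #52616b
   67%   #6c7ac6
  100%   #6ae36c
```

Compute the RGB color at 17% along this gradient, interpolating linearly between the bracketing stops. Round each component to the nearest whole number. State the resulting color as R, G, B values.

(56, 69, 97)

17% lies between the 0% and 33% stops, so the local fraction is t = (17 − 0)/(33 − 0) = 17/33 ≈ 0.5152.
#1c2856 → (28, 40, 86); #52616b → (82, 97, 107).
R = 28 + 0.5152 × (82 − 28) = 55.821 → 56
G = 40 + 0.5152 × (97 − 40) = 69.366 → 69
B = 86 + 0.5152 × (107 − 86) = 96.819 → 97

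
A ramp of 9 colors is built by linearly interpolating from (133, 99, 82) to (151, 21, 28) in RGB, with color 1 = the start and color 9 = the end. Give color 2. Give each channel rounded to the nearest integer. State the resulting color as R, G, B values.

(135, 89, 75)

With 9 swatches and endpoints inclusive, swatch 2 sits at t = (2 − 1)/(9 − 1) = 1/8 ≈ 0.125.
R = 133 + 0.125 × (151 − 133) = 135.25 → 135
G = 99 + 0.125 × (21 − 99) = 89.25 → 89
B = 82 + 0.125 × (28 − 82) = 75.25 → 75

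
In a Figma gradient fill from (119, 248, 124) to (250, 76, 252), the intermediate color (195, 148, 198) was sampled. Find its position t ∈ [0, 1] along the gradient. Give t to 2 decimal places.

Invert the lerp on the G channel (largest span, 172): t = (148 − 248) / (76 − 248) = -100/-172 = 0.5814.
Check on R: (195 − 119)/(250 − 119) = 0.5802 ✓

0.58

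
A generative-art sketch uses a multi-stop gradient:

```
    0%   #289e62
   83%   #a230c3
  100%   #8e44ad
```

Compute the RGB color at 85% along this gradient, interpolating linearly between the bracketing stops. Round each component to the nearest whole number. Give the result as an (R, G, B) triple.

85% lies between the 83% and 100% stops, so the local fraction is t = (85 − 83)/(100 − 83) = 2/17 ≈ 0.1176.
#a230c3 → (162, 48, 195); #8e44ad → (142, 68, 173).
R = 162 + 0.1176 × (142 − 162) = 159.648 → 160
G = 48 + 0.1176 × (68 − 48) = 50.352 → 50
B = 195 + 0.1176 × (173 − 195) = 192.413 → 192

(160, 50, 192)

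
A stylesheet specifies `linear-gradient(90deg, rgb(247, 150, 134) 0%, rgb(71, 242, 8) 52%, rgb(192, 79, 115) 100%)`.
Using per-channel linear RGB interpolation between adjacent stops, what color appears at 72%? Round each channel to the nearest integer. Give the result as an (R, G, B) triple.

72% lies between the 52% and 100% stops, so the local fraction is t = (72 − 52)/(100 − 52) = 20/48 ≈ 0.4167.
R = 71 + 0.4167 × (192 − 71) = 121.421 → 121
G = 242 + 0.4167 × (79 − 242) = 174.078 → 174
B = 8 + 0.4167 × (115 − 8) = 52.587 → 53

(121, 174, 53)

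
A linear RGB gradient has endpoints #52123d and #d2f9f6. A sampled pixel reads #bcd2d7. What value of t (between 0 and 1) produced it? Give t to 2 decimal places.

Invert the lerp on the G channel (largest span, 231): t = (210 − 18) / (249 − 18) = 192/231 = 0.83117.
Check on R: (188 − 82)/(210 − 82) = 0.8281 ✓

0.83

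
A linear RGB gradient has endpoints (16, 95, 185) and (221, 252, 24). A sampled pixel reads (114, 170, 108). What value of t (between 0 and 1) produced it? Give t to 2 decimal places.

Invert the lerp on the R channel (largest span, 205): t = (114 − 16) / (221 − 16) = 98/205 = 0.47805.
Check on G: (170 − 95)/(252 − 95) = 0.4777 ✓

0.48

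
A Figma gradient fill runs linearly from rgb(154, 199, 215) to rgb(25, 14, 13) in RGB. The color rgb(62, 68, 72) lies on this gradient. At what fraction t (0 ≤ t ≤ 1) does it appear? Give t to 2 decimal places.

Invert the lerp on the B channel (largest span, 202): t = (72 − 215) / (13 − 215) = -143/-202 = 0.70792.
Check on R: (62 − 154)/(25 − 154) = 0.7132 ✓

0.71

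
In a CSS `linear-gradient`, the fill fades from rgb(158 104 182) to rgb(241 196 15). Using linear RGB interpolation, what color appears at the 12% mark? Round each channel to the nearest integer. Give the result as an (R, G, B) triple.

(168, 115, 162)

12% corresponds to t = 0.12.
R = 158 + 0.12 × (241 − 158) = 158 + 0.12 × 83 = 167.96 → 168
G = 104 + 0.12 × (196 − 104) = 104 + 0.12 × 92 = 115.04 → 115
B = 182 + 0.12 × (15 − 182) = 182 + 0.12 × -167 = 161.96 → 162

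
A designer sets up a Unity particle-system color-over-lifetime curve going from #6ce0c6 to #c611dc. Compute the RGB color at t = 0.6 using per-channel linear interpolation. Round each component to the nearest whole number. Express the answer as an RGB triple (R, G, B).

#6ce0c6 → (108, 224, 198); #c611dc → (198, 17, 220).
R = 108 + 0.6 × (198 − 108) = 108 + 0.6 × 90 = 162 → 162
G = 224 + 0.6 × (17 − 224) = 224 + 0.6 × -207 = 99.8 → 100
B = 198 + 0.6 × (220 − 198) = 198 + 0.6 × 22 = 211.2 → 211
So the blended color is (162, 100, 211), about #a264d3.

(162, 100, 211)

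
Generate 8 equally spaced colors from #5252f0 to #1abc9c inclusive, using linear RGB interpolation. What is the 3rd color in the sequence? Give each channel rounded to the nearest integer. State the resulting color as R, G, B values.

(66, 112, 216)

With 8 swatches and endpoints inclusive, swatch 3 sits at t = (3 − 1)/(8 − 1) = 2/7 ≈ 0.2857.
#5252f0 → (82, 82, 240); #1abc9c → (26, 188, 156).
R = 82 + 0.2857 × (26 − 82) = 66.001 → 66
G = 82 + 0.2857 × (188 − 82) = 112.284 → 112
B = 240 + 0.2857 × (156 − 240) = 216.001 → 216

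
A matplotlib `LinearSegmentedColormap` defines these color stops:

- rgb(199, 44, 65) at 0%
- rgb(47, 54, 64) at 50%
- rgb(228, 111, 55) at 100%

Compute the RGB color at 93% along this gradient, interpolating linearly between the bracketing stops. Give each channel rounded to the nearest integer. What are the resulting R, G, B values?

(203, 103, 56)

93% lies between the 50% and 100% stops, so the local fraction is t = (93 − 50)/(100 − 50) = 43/50 ≈ 0.86.
R = 47 + 0.86 × (228 − 47) = 202.66 → 203
G = 54 + 0.86 × (111 − 54) = 103.02 → 103
B = 64 + 0.86 × (55 − 64) = 56.26 → 56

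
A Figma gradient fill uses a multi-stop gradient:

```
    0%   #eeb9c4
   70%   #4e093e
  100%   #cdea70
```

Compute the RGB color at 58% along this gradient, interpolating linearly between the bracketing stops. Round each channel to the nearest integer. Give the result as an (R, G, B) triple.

(105, 39, 85)

58% lies between the 0% and 70% stops, so the local fraction is t = (58 − 0)/(70 − 0) = 58/70 ≈ 0.8286.
#eeb9c4 → (238, 185, 196); #4e093e → (78, 9, 62).
R = 238 + 0.8286 × (78 − 238) = 105.424 → 105
G = 185 + 0.8286 × (9 − 185) = 39.166 → 39
B = 196 + 0.8286 × (62 − 196) = 84.968 → 85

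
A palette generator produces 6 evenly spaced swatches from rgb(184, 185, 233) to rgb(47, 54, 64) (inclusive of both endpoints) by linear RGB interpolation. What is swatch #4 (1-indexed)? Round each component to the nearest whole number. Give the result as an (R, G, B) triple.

(102, 106, 132)

With 6 swatches and endpoints inclusive, swatch 4 sits at t = (4 − 1)/(6 − 1) = 3/5 ≈ 0.6.
R = 184 + 0.6 × (47 − 184) = 101.8 → 102
G = 185 + 0.6 × (54 − 185) = 106.4 → 106
B = 233 + 0.6 × (64 − 233) = 131.6 → 132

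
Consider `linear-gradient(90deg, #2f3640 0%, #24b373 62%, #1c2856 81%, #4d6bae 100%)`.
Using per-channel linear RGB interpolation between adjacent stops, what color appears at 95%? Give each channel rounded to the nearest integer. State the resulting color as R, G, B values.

(64, 89, 151)

95% lies between the 81% and 100% stops, so the local fraction is t = (95 − 81)/(100 − 81) = 14/19 ≈ 0.7368.
#1c2856 → (28, 40, 86); #4d6bae → (77, 107, 174).
R = 28 + 0.7368 × (77 − 28) = 64.103 → 64
G = 40 + 0.7368 × (107 − 40) = 89.366 → 89
B = 86 + 0.7368 × (174 − 86) = 150.838 → 151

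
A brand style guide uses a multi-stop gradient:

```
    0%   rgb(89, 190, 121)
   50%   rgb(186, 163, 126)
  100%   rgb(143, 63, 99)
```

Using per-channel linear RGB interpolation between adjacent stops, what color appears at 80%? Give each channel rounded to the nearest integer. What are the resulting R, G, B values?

80% lies between the 50% and 100% stops, so the local fraction is t = (80 − 50)/(100 − 50) = 30/50 ≈ 0.6.
R = 186 + 0.6 × (143 − 186) = 160.2 → 160
G = 163 + 0.6 × (63 − 163) = 103 → 103
B = 126 + 0.6 × (99 − 126) = 109.8 → 110

(160, 103, 110)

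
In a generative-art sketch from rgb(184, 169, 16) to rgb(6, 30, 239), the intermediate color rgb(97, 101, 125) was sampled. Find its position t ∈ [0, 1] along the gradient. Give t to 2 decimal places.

0.49

Invert the lerp on the B channel (largest span, 223): t = (125 − 16) / (239 − 16) = 109/223 = 0.48879.
Check on R: (97 − 184)/(6 − 184) = 0.4888 ✓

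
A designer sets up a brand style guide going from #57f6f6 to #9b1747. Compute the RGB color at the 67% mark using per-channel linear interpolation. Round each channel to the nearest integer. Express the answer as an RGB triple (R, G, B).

(133, 97, 129)

#57f6f6 → (87, 246, 246); #9b1747 → (155, 23, 71).
67% corresponds to t = 0.67.
R = 87 + 0.67 × (155 − 87) = 87 + 0.67 × 68 = 132.56 → 133
G = 246 + 0.67 × (23 − 246) = 246 + 0.67 × -223 = 96.59 → 97
B = 246 + 0.67 × (71 − 246) = 246 + 0.67 × -175 = 128.75 → 129
So the blended color is (133, 97, 129), about #856181.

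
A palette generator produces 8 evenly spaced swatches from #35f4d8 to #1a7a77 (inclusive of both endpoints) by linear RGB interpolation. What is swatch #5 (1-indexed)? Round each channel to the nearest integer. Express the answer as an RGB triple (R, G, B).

With 8 swatches and endpoints inclusive, swatch 5 sits at t = (5 − 1)/(8 − 1) = 4/7 ≈ 0.5714.
#35f4d8 → (53, 244, 216); #1a7a77 → (26, 122, 119).
R = 53 + 0.5714 × (26 − 53) = 37.572 → 38
G = 244 + 0.5714 × (122 − 244) = 174.289 → 174
B = 216 + 0.5714 × (119 − 216) = 160.574 → 161

(38, 174, 161)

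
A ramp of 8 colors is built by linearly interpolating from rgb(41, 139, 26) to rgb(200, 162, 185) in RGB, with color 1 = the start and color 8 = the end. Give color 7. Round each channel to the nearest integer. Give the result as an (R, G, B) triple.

With 8 swatches and endpoints inclusive, swatch 7 sits at t = (7 − 1)/(8 − 1) = 6/7 ≈ 0.8571.
R = 41 + 0.8571 × (200 − 41) = 177.279 → 177
G = 139 + 0.8571 × (162 − 139) = 158.713 → 159
B = 26 + 0.8571 × (185 − 26) = 162.279 → 162

(177, 159, 162)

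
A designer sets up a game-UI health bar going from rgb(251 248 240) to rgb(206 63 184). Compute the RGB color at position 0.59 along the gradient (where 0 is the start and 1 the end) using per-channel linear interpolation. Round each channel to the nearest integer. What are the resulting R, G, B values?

R = 251 + 0.59 × (206 − 251) = 251 + 0.59 × -45 = 224.45 → 224
G = 248 + 0.59 × (63 − 248) = 248 + 0.59 × -185 = 138.85 → 139
B = 240 + 0.59 × (184 − 240) = 240 + 0.59 × -56 = 206.96 → 207

(224, 139, 207)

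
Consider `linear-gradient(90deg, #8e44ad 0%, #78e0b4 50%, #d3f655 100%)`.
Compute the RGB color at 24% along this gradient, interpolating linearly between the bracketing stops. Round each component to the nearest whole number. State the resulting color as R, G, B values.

(131, 143, 176)

24% lies between the 0% and 50% stops, so the local fraction is t = (24 − 0)/(50 − 0) = 24/50 ≈ 0.48.
#8e44ad → (142, 68, 173); #78e0b4 → (120, 224, 180).
R = 142 + 0.48 × (120 − 142) = 131.44 → 131
G = 68 + 0.48 × (224 − 68) = 142.88 → 143
B = 173 + 0.48 × (180 − 173) = 176.36 → 176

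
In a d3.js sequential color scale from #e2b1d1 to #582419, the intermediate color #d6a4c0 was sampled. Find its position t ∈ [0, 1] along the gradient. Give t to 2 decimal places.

Invert the lerp on the B channel (largest span, 184): t = (192 − 209) / (25 − 209) = -17/-184 = 0.092391.
Check on R: (214 − 226)/(88 − 226) = 0.08696 ✓

0.09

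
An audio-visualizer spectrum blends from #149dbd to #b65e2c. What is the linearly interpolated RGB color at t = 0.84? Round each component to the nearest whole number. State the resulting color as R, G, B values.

(156, 104, 67)

#149dbd → (20, 157, 189); #b65e2c → (182, 94, 44).
R = 20 + 0.84 × (182 − 20) = 20 + 0.84 × 162 = 156.08 → 156
G = 157 + 0.84 × (94 − 157) = 157 + 0.84 × -63 = 104.08 → 104
B = 189 + 0.84 × (44 − 189) = 189 + 0.84 × -145 = 67.2 → 67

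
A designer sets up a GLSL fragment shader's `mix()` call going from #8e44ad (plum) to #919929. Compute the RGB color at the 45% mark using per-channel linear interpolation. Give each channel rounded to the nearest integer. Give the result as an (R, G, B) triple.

#8e44ad → (142, 68, 173); #919929 → (145, 153, 41).
45% corresponds to t = 0.45.
R = 142 + 0.45 × (145 − 142) = 142 + 0.45 × 3 = 143.35 → 143
G = 68 + 0.45 × (153 − 68) = 68 + 0.45 × 85 = 106.25 → 106
B = 173 + 0.45 × (41 − 173) = 173 + 0.45 × -132 = 113.6 → 114

(143, 106, 114)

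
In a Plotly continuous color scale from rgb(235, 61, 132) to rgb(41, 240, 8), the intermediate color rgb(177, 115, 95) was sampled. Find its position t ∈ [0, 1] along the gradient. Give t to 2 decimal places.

Invert the lerp on the R channel (largest span, 194): t = (177 − 235) / (41 − 235) = -58/-194 = 0.29897.
Check on G: (115 − 61)/(240 − 61) = 0.3017 ✓

0.30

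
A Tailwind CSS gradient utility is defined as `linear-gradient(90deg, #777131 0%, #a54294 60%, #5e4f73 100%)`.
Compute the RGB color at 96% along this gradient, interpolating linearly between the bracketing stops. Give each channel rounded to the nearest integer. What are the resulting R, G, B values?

96% lies between the 60% and 100% stops, so the local fraction is t = (96 − 60)/(100 − 60) = 36/40 ≈ 0.9.
#a54294 → (165, 66, 148); #5e4f73 → (94, 79, 115).
R = 165 + 0.9 × (94 − 165) = 101.1 → 101
G = 66 + 0.9 × (79 − 66) = 77.7 → 78
B = 148 + 0.9 × (115 − 148) = 118.3 → 118

(101, 78, 118)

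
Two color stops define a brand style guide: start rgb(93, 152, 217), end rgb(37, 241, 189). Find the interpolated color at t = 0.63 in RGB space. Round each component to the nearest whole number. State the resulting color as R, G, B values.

(58, 208, 199)

R = 93 + 0.63 × (37 − 93) = 93 + 0.63 × -56 = 57.72 → 58
G = 152 + 0.63 × (241 − 152) = 152 + 0.63 × 89 = 208.07 → 208
B = 217 + 0.63 × (189 − 217) = 217 + 0.63 × -28 = 199.36 → 199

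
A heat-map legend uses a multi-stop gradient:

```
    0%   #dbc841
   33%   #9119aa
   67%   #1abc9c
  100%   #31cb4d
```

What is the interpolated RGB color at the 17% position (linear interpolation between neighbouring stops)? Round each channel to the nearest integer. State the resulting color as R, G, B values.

17% lies between the 0% and 33% stops, so the local fraction is t = (17 − 0)/(33 − 0) = 17/33 ≈ 0.5152.
#dbc841 → (219, 200, 65); #9119aa → (145, 25, 170).
R = 219 + 0.5152 × (145 − 219) = 180.875 → 181
G = 200 + 0.5152 × (25 − 200) = 109.84 → 110
B = 65 + 0.5152 × (170 − 65) = 119.096 → 119

(181, 110, 119)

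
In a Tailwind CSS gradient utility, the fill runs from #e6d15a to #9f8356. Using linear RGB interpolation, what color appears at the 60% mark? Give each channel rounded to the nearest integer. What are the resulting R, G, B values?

#e6d15a → (230, 209, 90); #9f8356 → (159, 131, 86).
60% corresponds to t = 0.6.
R = 230 + 0.6 × (159 − 230) = 230 + 0.6 × -71 = 187.4 → 187
G = 209 + 0.6 × (131 − 209) = 209 + 0.6 × -78 = 162.2 → 162
B = 90 + 0.6 × (86 − 90) = 90 + 0.6 × -4 = 87.6 → 88

(187, 162, 88)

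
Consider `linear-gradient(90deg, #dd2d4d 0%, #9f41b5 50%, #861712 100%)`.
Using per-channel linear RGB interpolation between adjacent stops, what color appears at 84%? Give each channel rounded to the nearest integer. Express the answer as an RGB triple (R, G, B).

84% lies between the 50% and 100% stops, so the local fraction is t = (84 − 50)/(100 − 50) = 34/50 ≈ 0.68.
#9f41b5 → (159, 65, 181); #861712 → (134, 23, 18).
R = 159 + 0.68 × (134 − 159) = 142 → 142
G = 65 + 0.68 × (23 − 65) = 36.44 → 36
B = 181 + 0.68 × (18 − 181) = 70.16 → 70

(142, 36, 70)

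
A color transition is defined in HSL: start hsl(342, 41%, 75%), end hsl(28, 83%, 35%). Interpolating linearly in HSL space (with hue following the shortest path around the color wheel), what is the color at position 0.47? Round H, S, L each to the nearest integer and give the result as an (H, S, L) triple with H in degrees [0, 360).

Hue: 28 − 342 = -314°, but |-314| > 180 so the shorter arc goes the other way: Δh = -314 + 360 = 46°.
H = 342 + 0.47 × (46) = 363.62 → 364 → 364 mod 360 = 4°
S = 41 + 0.47 × (83 − 41) = 60.74 → 61%
L = 75 + 0.47 × (35 − 75) = 56.2 → 56%

(4, 61, 56)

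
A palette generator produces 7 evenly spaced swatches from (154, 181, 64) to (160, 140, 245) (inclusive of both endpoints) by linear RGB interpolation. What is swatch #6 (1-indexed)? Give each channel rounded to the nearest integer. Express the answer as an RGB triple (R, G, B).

With 7 swatches and endpoints inclusive, swatch 6 sits at t = (6 − 1)/(7 − 1) = 5/6 ≈ 0.8333.
R = 154 + 0.8333 × (160 − 154) = 159 → 159
G = 181 + 0.8333 × (140 − 181) = 146.835 → 147
B = 64 + 0.8333 × (245 − 64) = 214.827 → 215

(159, 147, 215)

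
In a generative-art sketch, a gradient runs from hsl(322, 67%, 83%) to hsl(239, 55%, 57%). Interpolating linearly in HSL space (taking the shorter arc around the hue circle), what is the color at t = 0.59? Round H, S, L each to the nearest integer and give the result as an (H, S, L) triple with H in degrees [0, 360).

Hue arc: Δh = 239 − 322 = -83° (|Δh| ≤ 180, already the shorter path).
H = 322 + 0.59 × (-83) = 273.03 → 273°
S = 67 + 0.59 × (55 − 67) = 59.92 → 60%
L = 83 + 0.59 × (57 − 83) = 67.66 → 68%

(273, 60, 68)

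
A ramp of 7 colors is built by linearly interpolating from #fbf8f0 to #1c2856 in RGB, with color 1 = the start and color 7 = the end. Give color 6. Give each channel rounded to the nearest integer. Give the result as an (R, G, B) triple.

With 7 swatches and endpoints inclusive, swatch 6 sits at t = (6 − 1)/(7 − 1) = 5/6 ≈ 0.8333.
#fbf8f0 → (251, 248, 240); #1c2856 → (28, 40, 86).
R = 251 + 0.8333 × (28 − 251) = 65.174 → 65
G = 248 + 0.8333 × (40 − 248) = 74.674 → 75
B = 240 + 0.8333 × (86 − 240) = 111.672 → 112

(65, 75, 112)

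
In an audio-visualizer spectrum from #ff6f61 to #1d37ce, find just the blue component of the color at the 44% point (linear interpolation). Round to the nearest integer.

145

B₁ = 97 (from #ff6f61), B₂ = 206 (from #1d37ce).
B = 97 + 0.44 × (206 − 97) = 144.96 → 145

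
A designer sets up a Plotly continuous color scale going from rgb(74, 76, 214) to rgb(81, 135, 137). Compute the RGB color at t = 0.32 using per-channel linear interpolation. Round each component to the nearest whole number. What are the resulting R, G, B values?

R = 74 + 0.32 × (81 − 74) = 74 + 0.32 × 7 = 76.24 → 76
G = 76 + 0.32 × (135 − 76) = 76 + 0.32 × 59 = 94.88 → 95
B = 214 + 0.32 × (137 − 214) = 214 + 0.32 × -77 = 189.36 → 189

(76, 95, 189)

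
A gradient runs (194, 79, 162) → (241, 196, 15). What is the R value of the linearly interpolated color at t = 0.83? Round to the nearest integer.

233

R = 194 + 0.83 × (241 − 194) = 233.01 → 233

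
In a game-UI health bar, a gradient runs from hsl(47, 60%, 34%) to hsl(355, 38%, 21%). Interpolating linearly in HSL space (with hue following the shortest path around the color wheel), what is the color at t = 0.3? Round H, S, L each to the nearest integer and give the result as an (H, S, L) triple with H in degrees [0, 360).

Hue: 355 − 47 = 308°, but |308| > 180 so the shorter arc goes the other way: Δh = 308 − 360 = -52°.
H = 47 + 0.3 × (-52) = 31.4 → 31°
S = 60 + 0.3 × (38 − 60) = 53.4 → 53%
L = 34 + 0.3 × (21 − 34) = 30.1 → 30%

(31, 53, 30)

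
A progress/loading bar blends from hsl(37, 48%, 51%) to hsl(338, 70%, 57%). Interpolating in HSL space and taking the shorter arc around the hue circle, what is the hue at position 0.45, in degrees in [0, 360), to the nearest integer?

Hue: 338 − 37 = 301°, but |301| > 180 so the shorter arc goes the other way: Δh = 301 − 360 = -59°.
H = 37 + 0.45 × (-59) = 10.45 → 10°

10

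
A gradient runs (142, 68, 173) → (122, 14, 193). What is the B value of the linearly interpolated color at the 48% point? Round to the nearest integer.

B = 173 + 0.48 × (193 − 173) = 182.6 → 183

183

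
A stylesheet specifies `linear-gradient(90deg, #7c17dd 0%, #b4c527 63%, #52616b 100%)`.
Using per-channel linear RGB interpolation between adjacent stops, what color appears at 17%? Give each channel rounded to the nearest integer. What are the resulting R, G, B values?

17% lies between the 0% and 63% stops, so the local fraction is t = (17 − 0)/(63 − 0) = 17/63 ≈ 0.2698.
#7c17dd → (124, 23, 221); #b4c527 → (180, 197, 39).
R = 124 + 0.2698 × (180 − 124) = 139.109 → 139
G = 23 + 0.2698 × (197 − 23) = 69.945 → 70
B = 221 + 0.2698 × (39 − 221) = 171.896 → 172

(139, 70, 172)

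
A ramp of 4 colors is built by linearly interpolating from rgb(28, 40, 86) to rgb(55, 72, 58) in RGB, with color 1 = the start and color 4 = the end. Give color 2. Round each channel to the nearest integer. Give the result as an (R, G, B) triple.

(37, 51, 77)

With 4 swatches and endpoints inclusive, swatch 2 sits at t = (2 − 1)/(4 − 1) = 1/3 ≈ 0.3333.
R = 28 + 0.3333 × (55 − 28) = 36.999 → 37
G = 40 + 0.3333 × (72 − 40) = 50.666 → 51
B = 86 + 0.3333 × (58 − 86) = 76.668 → 77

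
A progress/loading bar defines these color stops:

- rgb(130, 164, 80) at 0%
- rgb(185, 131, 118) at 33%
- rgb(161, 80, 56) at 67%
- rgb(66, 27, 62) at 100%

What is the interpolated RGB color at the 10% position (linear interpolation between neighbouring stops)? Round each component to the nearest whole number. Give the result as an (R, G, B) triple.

10% lies between the 0% and 33% stops, so the local fraction is t = (10 − 0)/(33 − 0) = 10/33 ≈ 0.303.
R = 130 + 0.303 × (185 − 130) = 146.665 → 147
G = 164 + 0.303 × (131 − 164) = 154.001 → 154
B = 80 + 0.303 × (118 − 80) = 91.514 → 92

(147, 154, 92)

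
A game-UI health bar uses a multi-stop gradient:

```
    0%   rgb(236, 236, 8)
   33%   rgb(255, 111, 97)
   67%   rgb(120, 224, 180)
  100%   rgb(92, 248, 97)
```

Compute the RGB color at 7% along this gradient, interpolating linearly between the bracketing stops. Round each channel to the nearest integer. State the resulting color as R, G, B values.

7% lies between the 0% and 33% stops, so the local fraction is t = (7 − 0)/(33 − 0) = 7/33 ≈ 0.2121.
R = 236 + 0.2121 × (255 − 236) = 240.03 → 240
G = 236 + 0.2121 × (111 − 236) = 209.488 → 209
B = 8 + 0.2121 × (97 − 8) = 26.877 → 27

(240, 209, 27)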